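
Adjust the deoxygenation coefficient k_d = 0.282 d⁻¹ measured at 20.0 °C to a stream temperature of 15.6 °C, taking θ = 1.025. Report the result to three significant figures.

k_d(T₂) = k_d(T₁) · θ^(T₂−T₁) = 0.282 × 1.025^(15.6−20.0)
= 0.282 × 1.025^-4.40 = 0.282 × 0.8970 = 0.2530 d⁻¹.

k_d ≈ 0.253 d⁻¹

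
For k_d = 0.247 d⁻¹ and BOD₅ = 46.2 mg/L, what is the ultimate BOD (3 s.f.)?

BOD₅ = L₀(1 − e^(−5k_d)) ⇒ L₀ = BOD₅ / (1 − e^(−5×0.247))
= 46.2 / (1 − 0.2908) = 46.2 / 0.7092 = 65.15 mg/L.

L₀ ≈ 65.1 mg/L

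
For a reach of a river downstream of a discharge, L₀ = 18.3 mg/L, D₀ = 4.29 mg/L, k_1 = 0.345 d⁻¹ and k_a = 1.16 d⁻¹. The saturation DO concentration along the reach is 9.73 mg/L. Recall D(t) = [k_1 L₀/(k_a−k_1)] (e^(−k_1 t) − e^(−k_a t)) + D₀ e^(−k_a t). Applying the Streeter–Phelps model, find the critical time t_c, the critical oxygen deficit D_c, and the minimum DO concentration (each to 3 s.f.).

t_c ≈ 0.498 d; D_c ≈ 4.58 mg/L; min DO ≈ 5.15 mg/L

With k_a/k_1 = 3.362 and 1 − D₀(k_a−k_1)/(k_1 L₀) = 0.4462,
t_c = ln(3.362 × 0.4462) / (1.16 − 0.345) = ln(1.500) / 0.8150 = 0.4057/0.8150 = 0.4978 d.
D_c = (k_1/k_a) L₀ e^(−k_1 t_c) = (0.345/1.16) × 18.3 × e^(−0.345×0.4978) = 0.2974 × 18.3 × 0.8422 = 4.584 mg/L.
Minimum DO = C_s − D_c = 9.73 − 4.584 = 5.146 mg/L.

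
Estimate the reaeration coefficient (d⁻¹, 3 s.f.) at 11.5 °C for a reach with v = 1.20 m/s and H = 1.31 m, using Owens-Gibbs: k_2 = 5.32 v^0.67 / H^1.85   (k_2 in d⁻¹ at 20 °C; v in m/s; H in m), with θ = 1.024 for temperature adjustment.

k_2 ≈ 2.98 d⁻¹

k_2(20) = 5.32 × 1.20^0.67 / 1.31^1.85 = 5.32 × 1.130 / 1.648 = 3.648 d⁻¹.
k_2(11.5) = 3.648 × 1.024^(11.5−20) = 3.648 × 0.8174 = 2.982 d⁻¹.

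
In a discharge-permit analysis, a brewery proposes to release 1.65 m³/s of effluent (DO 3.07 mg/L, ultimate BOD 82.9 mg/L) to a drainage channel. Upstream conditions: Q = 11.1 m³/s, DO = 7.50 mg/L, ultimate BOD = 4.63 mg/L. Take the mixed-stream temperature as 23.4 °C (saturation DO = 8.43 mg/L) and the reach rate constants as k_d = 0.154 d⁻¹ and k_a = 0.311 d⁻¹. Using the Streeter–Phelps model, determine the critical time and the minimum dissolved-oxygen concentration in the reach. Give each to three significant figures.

t_c ≈ 3.78 d; minimum DO ≈ 4.35 mg/L

Mixed DO = (11.1×7.50 + 1.65×3.07)/(11.1+1.65) = 88.32/12.75 = 6.927 mg/L.
Mixed L₀ = (11.1×4.63 + 1.65×82.9)/(12.75) = 188.2/12.75 = 14.76 mg/L.
Initial deficit D₀ = C_s − DO₀ = 8.43 − 6.927 = 1.503 mg/L.
t_c = (1/0.1570) ln[(0.311/0.154)(1 − 1.503×0.1570/(0.154×14.76))] = 6.369 × ln(1.810) = 3.778 d.
D_c = (0.154/0.311) × 14.76 × e^(−0.154×3.778) = 0.4952 × 14.76 × 0.5589 = 4.084 mg/L.
Minimum DO = 8.43 − 4.084 = 4.346 mg/L.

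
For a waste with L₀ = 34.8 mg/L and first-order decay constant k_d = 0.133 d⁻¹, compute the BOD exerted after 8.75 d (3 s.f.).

y ≈ 23.9 mg/L

y_t = L₀(1 − e^(−k_d t)) = 34.8 × (1 − e^(−0.133×8.75))
= 34.8 × (1 − 0.3123) = 34.8 × 0.6877 = 23.93 mg/L.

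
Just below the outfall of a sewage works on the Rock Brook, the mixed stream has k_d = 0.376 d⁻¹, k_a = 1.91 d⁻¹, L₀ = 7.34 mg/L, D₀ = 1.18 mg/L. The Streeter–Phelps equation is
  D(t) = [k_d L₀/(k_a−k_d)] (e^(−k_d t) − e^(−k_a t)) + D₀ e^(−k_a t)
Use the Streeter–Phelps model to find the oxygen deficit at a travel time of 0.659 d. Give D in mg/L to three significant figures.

D ≈ 1.23 mg/L

k_d L₀/(k_a−k_d) = 0.376×7.34/(1.91−0.376) = 2.760/1.534 = 1.799 mg/L.
e^(−k_d t) = e^(−0.376×0.6590) = 0.7805; e^(−k_a t) = e^(−1.91×0.6590) = 0.2840.
D = 1.799 × (0.7805 − 0.2840) + 1.18 × 0.2840 = 0.8933 + 0.3352 = 1.228 mg/L.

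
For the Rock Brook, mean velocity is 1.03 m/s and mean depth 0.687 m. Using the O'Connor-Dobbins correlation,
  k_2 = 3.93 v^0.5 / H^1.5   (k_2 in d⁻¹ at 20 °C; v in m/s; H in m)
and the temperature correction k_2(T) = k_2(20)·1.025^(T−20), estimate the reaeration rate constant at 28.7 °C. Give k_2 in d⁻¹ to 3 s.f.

k_2(20) = 3.93 × 1.03^0.5 / 0.687^1.5 = 3.93 × 1.015 / 0.5694 = 7.004 d⁻¹.
k_2(28.7) = 7.004 × 1.025^(28.7−20) = 7.004 × 1.240 = 8.683 d⁻¹.

k_2 ≈ 8.68 d⁻¹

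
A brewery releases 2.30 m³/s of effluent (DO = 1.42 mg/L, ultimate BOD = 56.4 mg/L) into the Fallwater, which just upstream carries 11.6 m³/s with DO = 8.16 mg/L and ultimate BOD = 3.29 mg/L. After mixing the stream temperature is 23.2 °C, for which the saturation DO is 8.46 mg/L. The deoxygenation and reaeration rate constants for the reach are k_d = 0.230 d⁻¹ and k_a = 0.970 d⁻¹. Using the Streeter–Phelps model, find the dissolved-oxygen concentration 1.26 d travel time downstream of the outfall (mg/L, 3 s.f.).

Mixed DO = (11.6×8.16 + 2.30×1.42)/(11.6+2.30) = 97.92/13.90 = 7.045 mg/L.
Mixed L₀ = (11.6×3.29 + 2.30×56.4)/(13.90) = 167.9/13.90 = 12.08 mg/L.
Initial deficit D₀ = C_s − DO₀ = 8.46 − 7.045 = 1.415 mg/L.
D(1.26) = [0.230×12.08/(0.970−0.230)](e^(−0.230×1.26) − e^(−0.970×1.26)) + 1.415 e^(−0.970×1.26)
= 3.754 × (0.7484 − 0.2946) + 1.415 × 0.2946 = 2.121 mg/L.
DO = 8.46 − 2.121 = 6.339 mg/L.

DO ≈ 6.34 mg/L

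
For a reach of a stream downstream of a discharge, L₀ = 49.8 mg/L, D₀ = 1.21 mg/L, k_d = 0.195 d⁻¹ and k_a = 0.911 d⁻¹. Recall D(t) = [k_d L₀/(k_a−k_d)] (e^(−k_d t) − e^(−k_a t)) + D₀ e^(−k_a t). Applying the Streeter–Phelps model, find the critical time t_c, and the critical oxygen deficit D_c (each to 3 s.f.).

t_c ≈ 2.02 d; D_c ≈ 7.19 mg/L

At the critical point dD/dt = 0, so k_d L₀ e^(−k_d t) = k_a D. Substituting D(t) from the Streeter–Phelps equation and solving for t gives
t_c = ln[(k_a/k_d)(1 − D₀(k_a−k_d)/(k_d L₀))] / (k_a−k_d).
Here k_a−k_d = 0.7160 d⁻¹ and 1 − D₀(k_a−k_d)/(k_d L₀) = 1 − 1.21×0.7160/(0.195×49.8) = 0.9108, so
t_c = ln(4.672 × 0.9108) / 0.7160 = 1.448 / 0.7160 = 2.022 d.
D_c = (k_d/k_a) L₀ e^(−k_d t_c) = (0.195/0.911) × 49.8 × e^(−0.195×2.022) = 0.2141 × 49.8 × 0.6741 = 7.186 mg/L.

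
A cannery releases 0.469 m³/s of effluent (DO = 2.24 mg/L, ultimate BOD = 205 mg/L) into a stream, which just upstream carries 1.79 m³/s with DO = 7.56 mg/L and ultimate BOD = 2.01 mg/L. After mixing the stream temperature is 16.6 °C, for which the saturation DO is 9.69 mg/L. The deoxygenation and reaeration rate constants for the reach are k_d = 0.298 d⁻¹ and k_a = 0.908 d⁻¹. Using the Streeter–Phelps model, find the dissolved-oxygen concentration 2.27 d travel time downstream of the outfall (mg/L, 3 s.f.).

Mixed DO = (1.79×7.56 + 0.469×2.24)/(1.79+0.469) = 14.58/2.259 = 6.455 mg/L.
Mixed L₀ = (1.79×2.01 + 0.469×205)/(2.259) = 99.74/2.259 = 44.15 mg/L.
Initial deficit D₀ = C_s − DO₀ = 9.69 − 6.455 = 3.235 mg/L.
D(2.27) = [0.298×44.15/(0.908−0.298)](e^(−0.298×2.27) − e^(−0.908×2.27)) + 3.235 e^(−0.908×2.27)
= 21.57 × (0.5084 − 0.1273) + 3.235 × 0.1273 = 8.632 mg/L.
DO = 9.69 − 8.632 = 1.058 mg/L.

DO ≈ 1.06 mg/L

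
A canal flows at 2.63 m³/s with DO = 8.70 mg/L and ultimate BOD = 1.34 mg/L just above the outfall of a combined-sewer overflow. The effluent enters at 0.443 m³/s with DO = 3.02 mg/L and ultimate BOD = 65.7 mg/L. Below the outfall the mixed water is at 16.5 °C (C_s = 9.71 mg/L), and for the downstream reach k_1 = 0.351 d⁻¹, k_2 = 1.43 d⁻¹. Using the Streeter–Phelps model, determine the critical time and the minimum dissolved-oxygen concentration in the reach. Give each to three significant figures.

Mixed DO = (2.63×8.70 + 0.443×3.02)/(2.63+0.443) = 24.22/3.073 = 7.881 mg/L.
Mixed L₀ = (2.63×1.34 + 0.443×65.7)/(3.073) = 32.63/3.073 = 10.62 mg/L.
Initial deficit D₀ = C_s − DO₀ = 9.71 − 7.881 = 1.829 mg/L.
t_c = (1/1.079) ln[(1.43/0.351)(1 − 1.829×1.079/(0.351×10.62))] = 0.9268 × ln(1.917) = 0.6031 d.
D_c = (0.351/1.43) × 10.62 × e^(−0.351×0.6031) = 0.2455 × 10.62 × 0.8092 = 2.109 mg/L.
Minimum DO = 9.71 − 2.109 = 7.601 mg/L.

t_c ≈ 0.603 d; minimum DO ≈ 7.60 mg/L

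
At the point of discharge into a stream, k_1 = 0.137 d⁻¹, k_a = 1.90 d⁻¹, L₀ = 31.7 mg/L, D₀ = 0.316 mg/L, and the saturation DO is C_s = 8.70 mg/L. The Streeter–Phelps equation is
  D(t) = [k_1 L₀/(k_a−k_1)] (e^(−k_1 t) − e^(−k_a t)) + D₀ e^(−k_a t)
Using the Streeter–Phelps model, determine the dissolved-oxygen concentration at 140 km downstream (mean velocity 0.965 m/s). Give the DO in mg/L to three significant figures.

Travel time t = x/v = 140 km / (0.965 m/s) = 140000 m / 0.965 m/s = 145100 s = 1.679 d.
k_1 L₀/(k_a−k_1) = 0.137×31.7/(1.90−0.137) = 4.343/1.763 = 2.463 mg/L.
e^(−k_1 t) = e^(−0.137×1.679) = 0.7945; e^(−k_a t) = e^(−1.90×1.679) = 0.04116.
D = 2.463 × (0.7945 − 0.04116) + 0.316 × 0.04116 = 1.856 + 0.01301 = 1.869 mg/L.
DO = C_s − D = 8.70 − 1.869 = 6.831 mg/L.

DO ≈ 6.83 mg/L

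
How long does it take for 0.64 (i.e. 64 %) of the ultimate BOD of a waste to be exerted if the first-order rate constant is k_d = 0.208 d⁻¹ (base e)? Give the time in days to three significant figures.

t ≈ 4.91 d

y/L₀ = 1 − e^(−k_d t) = 0.64 ⇒ e^(−k_d t) = 0.360
t = −ln(0.360) / 0.208 = 1.022 / 0.208 = 4.912 d.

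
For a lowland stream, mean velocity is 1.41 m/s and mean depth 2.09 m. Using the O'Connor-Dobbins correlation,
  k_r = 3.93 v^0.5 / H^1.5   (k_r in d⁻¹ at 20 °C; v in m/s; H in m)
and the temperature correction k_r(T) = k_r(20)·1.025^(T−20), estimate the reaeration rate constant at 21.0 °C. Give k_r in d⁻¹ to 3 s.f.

k_r ≈ 1.58 d⁻¹

k_r(20) = 3.93 × 1.41^0.5 / 2.09^1.5 = 3.93 × 1.187 / 3.021 = 1.544 d⁻¹.
k_r(21.0) = 1.544 × 1.025^(21.0−20) = 1.544 × 1.025 = 1.583 d⁻¹.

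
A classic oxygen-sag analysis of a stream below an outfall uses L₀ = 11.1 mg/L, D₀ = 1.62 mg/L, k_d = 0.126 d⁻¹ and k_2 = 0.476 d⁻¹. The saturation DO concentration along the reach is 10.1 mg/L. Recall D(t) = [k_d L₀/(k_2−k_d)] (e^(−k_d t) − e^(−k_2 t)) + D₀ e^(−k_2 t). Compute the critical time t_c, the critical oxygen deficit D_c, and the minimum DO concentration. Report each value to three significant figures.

At the critical point dD/dt = 0, so k_d L₀ e^(−k_d t) = k_2 D. Substituting D(t) from the Streeter–Phelps equation and solving for t gives
t_c = ln[(k_2/k_d)(1 − D₀(k_2−k_d)/(k_d L₀))] / (k_2−k_d).
Here k_2−k_d = 0.3500 d⁻¹ and 1 − D₀(k_2−k_d)/(k_d L₀) = 1 − 1.62×0.3500/(0.126×11.1) = 0.5946, so
t_c = ln(3.778 × 0.5946) / 0.3500 = 0.8093 / 0.3500 = 2.312 d.
L(t_c) = L₀ e^(−k_d t_c) = 11.1 × 0.7473 = 8.295 mg/L, and at the critical point k_2 D_c = k_d L, so D_c = (0.126/0.476) × 8.295 = 2.196 mg/L.
Minimum DO = C_s − D_c = 10.1 − 2.196 = 7.904 mg/L.

t_c ≈ 2.31 d; D_c ≈ 2.20 mg/L; min DO ≈ 7.90 mg/L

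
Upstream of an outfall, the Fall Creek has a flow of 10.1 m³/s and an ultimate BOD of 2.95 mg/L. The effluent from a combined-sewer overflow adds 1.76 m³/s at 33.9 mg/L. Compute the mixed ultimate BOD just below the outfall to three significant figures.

7.54 mg/L

Flow-weighted mixing: C = (Q_r C_r + Q_w C_w)/(Q_r + Q_w)
= (10.1×2.95 + 1.76×33.9)/(10.1 + 1.76) = 89.46/11.86 = 7.543 mg/L.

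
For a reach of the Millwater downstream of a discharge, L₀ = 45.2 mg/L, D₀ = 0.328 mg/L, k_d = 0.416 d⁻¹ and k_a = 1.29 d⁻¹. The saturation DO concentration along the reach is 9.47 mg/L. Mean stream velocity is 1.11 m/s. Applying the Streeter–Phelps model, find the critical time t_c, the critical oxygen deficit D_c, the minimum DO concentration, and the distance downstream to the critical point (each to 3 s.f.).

At the critical point dD/dt = 0, so k_d L₀ e^(−k_d t) = k_a D. Substituting D(t) from the Streeter–Phelps equation and solving for t gives
t_c = ln[(k_a/k_d)(1 − D₀(k_a−k_d)/(k_d L₀))] / (k_a−k_d).
Here k_a−k_d = 0.8740 d⁻¹ and 1 − D₀(k_a−k_d)/(k_d L₀) = 1 − 0.328×0.8740/(0.416×45.2) = 0.9848, so
t_c = ln(3.101 × 0.9848) / 0.8740 = 1.116 / 0.8740 = 1.277 d.
L(t_c) = L₀ e^(−k_d t_c) = 45.2 × 0.5878 = 26.57 mg/L, and at the critical point k_a D_c = k_d L, so D_c = (0.416/1.29) × 26.57 = 8.568 mg/L.
Minimum DO = C_s − D_c = 9.47 − 8.568 = 0.9020 mg/L.
x_c = v t_c = 1.11 m/s × 1.277 d × 86400 s/d = 122500 m ≈ 122 km.

t_c ≈ 1.28 d; D_c ≈ 8.57 mg/L; min DO ≈ 0.902 mg/L; x_c ≈ 122 km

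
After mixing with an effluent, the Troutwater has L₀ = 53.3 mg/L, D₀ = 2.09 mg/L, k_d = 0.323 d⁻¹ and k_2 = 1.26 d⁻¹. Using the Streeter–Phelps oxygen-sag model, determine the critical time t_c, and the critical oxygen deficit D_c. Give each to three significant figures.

At the critical point dD/dt = 0, so k_d L₀ e^(−k_d t) = k_2 D. Substituting D(t) from the Streeter–Phelps equation and solving for t gives
t_c = ln[(k_2/k_d)(1 − D₀(k_2−k_d)/(k_d L₀))] / (k_2−k_d).
Here k_2−k_d = 0.9370 d⁻¹ and 1 − D₀(k_2−k_d)/(k_d L₀) = 1 − 2.09×0.9370/(0.323×53.3) = 0.8862, so
t_c = ln(3.901 × 0.8862) / 0.9370 = 1.240 / 0.9370 = 1.324 d.
D_c = (k_d/k_2) L₀ e^(−k_d t_c) = (0.323/1.26) × 53.3 × e^(−0.323×1.324) = 0.2563 × 53.3 × 0.6521 = 8.909 mg/L.

t_c ≈ 1.32 d; D_c ≈ 8.91 mg/L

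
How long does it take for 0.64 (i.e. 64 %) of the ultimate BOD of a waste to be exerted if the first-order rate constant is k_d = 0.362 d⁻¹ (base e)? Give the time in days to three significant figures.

t ≈ 2.82 d

y/L₀ = 1 − e^(−k_d t) = 0.64 ⇒ e^(−k_d t) = 0.360
t = −ln(0.360) / 0.362 = 1.022 / 0.362 = 2.822 d.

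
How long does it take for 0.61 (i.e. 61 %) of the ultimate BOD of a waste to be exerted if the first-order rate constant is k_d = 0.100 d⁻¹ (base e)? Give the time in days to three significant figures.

t ≈ 9.42 d

y/L₀ = 1 − e^(−k_d t) = 0.61 ⇒ e^(−k_d t) = 0.390
t = −ln(0.390) / 0.100 = 0.9416 / 0.100 = 9.416 d.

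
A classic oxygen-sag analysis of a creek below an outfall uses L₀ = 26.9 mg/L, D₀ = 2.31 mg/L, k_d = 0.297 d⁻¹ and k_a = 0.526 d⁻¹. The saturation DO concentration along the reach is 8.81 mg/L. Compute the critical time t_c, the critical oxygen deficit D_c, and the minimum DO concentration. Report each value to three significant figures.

With k_a/k_d = 1.771 and 1 − D₀(k_a−k_d)/(k_d L₀) = 0.9338,
t_c = ln(1.771 × 0.9338) / (0.526 − 0.297) = ln(1.654) / 0.2290 = 0.5031/0.2290 = 2.197 d.
D_c = (k_d/k_a) L₀ e^(−k_d t_c) = (0.297/0.526) × 26.9 × e^(−0.297×2.197) = 0.5646 × 26.9 × 0.5208 = 7.910 mg/L.
Minimum DO = C_s − D_c = 8.81 − 7.910 = 0.9001 mg/L.

t_c ≈ 2.20 d; D_c ≈ 7.91 mg/L; min DO ≈ 0.900 mg/L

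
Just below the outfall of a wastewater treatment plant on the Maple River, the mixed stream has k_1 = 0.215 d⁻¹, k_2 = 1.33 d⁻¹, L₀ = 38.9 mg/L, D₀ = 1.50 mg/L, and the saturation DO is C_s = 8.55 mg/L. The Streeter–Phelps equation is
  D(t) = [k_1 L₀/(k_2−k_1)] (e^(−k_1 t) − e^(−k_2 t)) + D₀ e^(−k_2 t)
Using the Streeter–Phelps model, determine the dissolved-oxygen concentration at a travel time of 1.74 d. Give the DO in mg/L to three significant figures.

DO ≈ 3.98 mg/L

k_1 L₀/(k_2−k_1) = 0.215×38.9/(1.33−0.215) = 8.364/1.115 = 7.501 mg/L.
e^(−k_1 t) = e^(−0.215×1.740) = 0.6879; e^(−k_2 t) = e^(−1.33×1.740) = 0.09885.
D = 7.501 × (0.6879 − 0.09885) + 1.50 × 0.09885 = 4.418 + 0.1483 = 4.567 mg/L.
DO = C_s − D = 8.55 − 4.567 = 3.983 mg/L.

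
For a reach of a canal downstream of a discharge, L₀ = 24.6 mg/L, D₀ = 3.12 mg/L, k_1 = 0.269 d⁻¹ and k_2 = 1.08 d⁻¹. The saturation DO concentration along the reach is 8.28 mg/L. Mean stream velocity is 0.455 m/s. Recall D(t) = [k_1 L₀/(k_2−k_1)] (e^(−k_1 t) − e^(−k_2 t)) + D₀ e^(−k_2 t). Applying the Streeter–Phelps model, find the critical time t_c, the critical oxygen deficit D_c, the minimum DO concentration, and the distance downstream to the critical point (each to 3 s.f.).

With k_2/k_1 = 4.015 and 1 − D₀(k_2−k_1)/(k_1 L₀) = 0.6176,
t_c = ln(4.015 × 0.6176) / (1.08 − 0.269) = ln(2.480) / 0.8110 = 0.9081/0.8110 = 1.120 d.
L(t_c) = L₀ e^(−k_1 t_c) = 24.6 × 0.7399 = 18.20 mg/L, and at the critical point k_2 D_c = k_1 L, so D_c = (0.269/1.08) × 18.20 = 4.534 mg/L.
Minimum DO = C_s − D_c = 8.28 − 4.534 = 3.746 mg/L.
x_c = v t_c = 0.455 m/s × 1.120 d × 86400 s/d = 44020 m ≈ 44.0 km.

t_c ≈ 1.12 d; D_c ≈ 4.53 mg/L; min DO ≈ 3.75 mg/L; x_c ≈ 44.0 km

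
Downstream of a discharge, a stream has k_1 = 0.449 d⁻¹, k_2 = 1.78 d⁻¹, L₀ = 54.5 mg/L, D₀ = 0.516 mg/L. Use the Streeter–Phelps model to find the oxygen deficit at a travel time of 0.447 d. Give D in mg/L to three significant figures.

k_1 L₀/(k_2−k_1) = 0.449×54.5/(1.78−0.449) = 24.47/1.331 = 18.39 mg/L.
e^(−k_1 t) = e^(−0.449×0.4470) = 0.8182; e^(−k_2 t) = e^(−1.78×0.4470) = 0.4513.
D = 18.39 × (0.8182 − 0.4513) + 0.516 × 0.4513 = 6.745 + 0.2329 = 6.978 mg/L.

D ≈ 6.98 mg/L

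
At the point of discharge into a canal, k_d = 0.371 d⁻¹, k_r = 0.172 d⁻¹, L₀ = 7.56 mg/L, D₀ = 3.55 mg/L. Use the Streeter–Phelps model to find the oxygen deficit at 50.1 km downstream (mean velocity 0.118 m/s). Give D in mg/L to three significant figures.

Travel time t = x/v = 50.1 km / (0.118 m/s) = 50100 m / 0.118 m/s = 424600 s = 4.914 d.
k_d L₀/(k_r−k_d) = 0.371×7.56/(0.172−0.371) = 2.805/-0.1990 = -14.09 mg/L.
e^(−k_d t) = e^(−0.371×4.914) = 0.1615; e^(−k_r t) = e^(−0.172×4.914) = 0.4295.
D = -14.09 × (0.1615 − 0.4295) + 3.55 × 0.4295 = 3.776 + 1.525 = 5.301 mg/L.

D ≈ 5.30 mg/L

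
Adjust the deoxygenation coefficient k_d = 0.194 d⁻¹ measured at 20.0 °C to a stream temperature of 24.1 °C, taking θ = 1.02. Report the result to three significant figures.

k_d(T₂) = k_d(T₁) · θ^(T₂−T₁) = 0.194 × 1.02^(24.1−20.0)
= 0.194 × 1.02^4.10 = 0.194 × 1.085 = 0.2104 d⁻¹.

k_d ≈ 0.210 d⁻¹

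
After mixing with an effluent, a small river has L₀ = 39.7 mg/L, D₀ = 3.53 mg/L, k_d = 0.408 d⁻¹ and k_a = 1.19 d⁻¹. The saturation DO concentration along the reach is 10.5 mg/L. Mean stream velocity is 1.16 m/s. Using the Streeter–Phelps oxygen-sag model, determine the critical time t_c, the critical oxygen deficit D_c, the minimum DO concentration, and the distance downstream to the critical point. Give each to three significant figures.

t_c ≈ 1.13 d; D_c ≈ 8.58 mg/L; min DO ≈ 1.92 mg/L; x_c ≈ 113 km

With k_a/k_d = 2.917 and 1 − D₀(k_a−k_d)/(k_d L₀) = 0.8296,
t_c = ln(2.917 × 0.8296) / (1.19 − 0.408) = ln(2.420) / 0.7820 = 0.8836/0.7820 = 1.130 d.
L(t_c) = L₀ e^(−k_d t_c) = 39.7 × 0.6306 = 25.04 mg/L, and at the critical point k_a D_c = k_d L, so D_c = (0.408/1.19) × 25.04 = 8.584 mg/L.
Minimum DO = C_s − D_c = 10.5 − 8.584 = 1.916 mg/L.
x_c = v t_c = 1.16 m/s × 1.130 d × 86400 s/d = 113200 m ≈ 113 km.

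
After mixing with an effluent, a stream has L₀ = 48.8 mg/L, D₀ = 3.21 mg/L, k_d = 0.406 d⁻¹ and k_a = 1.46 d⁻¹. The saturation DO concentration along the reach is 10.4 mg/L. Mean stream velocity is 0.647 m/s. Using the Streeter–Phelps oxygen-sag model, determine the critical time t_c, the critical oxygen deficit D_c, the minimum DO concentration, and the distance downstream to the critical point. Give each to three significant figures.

t_c ≈ 1.04 d; D_c ≈ 8.91 mg/L; min DO ≈ 1.49 mg/L; x_c ≈ 57.9 km

With k_a/k_d = 3.596 and 1 − D₀(k_a−k_d)/(k_d L₀) = 0.8292,
t_c = ln(3.596 × 0.8292) / (1.46 − 0.406) = ln(2.982) / 1.054 = 1.093/1.054 = 1.037 d.
D_c = (k_d/k_a) L₀ e^(−k_d t_c) = (0.406/1.46) × 48.8 × e^(−0.406×1.037) = 0.2781 × 48.8 × 0.6565 = 8.909 mg/L.
Minimum DO = C_s − D_c = 10.4 − 8.909 = 1.491 mg/L.
x_c = v t_c = 0.647 m/s × 1.037 d × 86400 s/d = 57950 m ≈ 57.9 km.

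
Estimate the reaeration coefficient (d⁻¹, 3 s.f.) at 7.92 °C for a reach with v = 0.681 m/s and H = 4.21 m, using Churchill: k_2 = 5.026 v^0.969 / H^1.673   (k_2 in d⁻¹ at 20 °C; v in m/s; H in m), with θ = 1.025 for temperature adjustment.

k_2 ≈ 0.232 d⁻¹

k_2(20) = 5.026 × 0.681^0.969 / 4.21^1.673 = 5.026 × 0.6892 / 11.08 = 0.3127 d⁻¹.
k_2(7.92) = 0.3127 × 1.025^(7.92−20) = 0.3127 × 0.7421 = 0.2320 d⁻¹.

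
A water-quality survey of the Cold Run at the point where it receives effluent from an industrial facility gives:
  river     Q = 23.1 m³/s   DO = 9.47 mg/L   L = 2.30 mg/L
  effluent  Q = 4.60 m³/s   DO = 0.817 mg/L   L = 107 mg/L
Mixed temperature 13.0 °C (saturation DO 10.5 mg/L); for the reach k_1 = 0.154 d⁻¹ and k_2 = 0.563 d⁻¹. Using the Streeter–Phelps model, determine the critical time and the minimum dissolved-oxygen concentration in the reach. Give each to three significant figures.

Mixed DO = (23.1×9.47 + 4.60×0.817)/(23.1+4.60) = 222.5/27.70 = 8.033 mg/L.
Mixed L₀ = (23.1×2.30 + 4.60×107)/(27.70) = 545.3/27.70 = 19.69 mg/L.
Initial deficit D₀ = C_s − DO₀ = 10.5 − 8.033 = 2.467 mg/L.
t_c = (1/0.4090) ln[(0.563/0.154)(1 − 2.467×0.4090/(0.154×19.69))] = 2.445 × ln(2.439) = 2.180 d.
D_c = (0.154/0.563) × 19.69 × e^(−0.154×2.180) = 0.2735 × 19.69 × 0.7148 = 3.849 mg/L.
Minimum DO = 10.5 − 3.849 = 6.651 mg/L.

t_c ≈ 2.18 d; minimum DO ≈ 6.65 mg/L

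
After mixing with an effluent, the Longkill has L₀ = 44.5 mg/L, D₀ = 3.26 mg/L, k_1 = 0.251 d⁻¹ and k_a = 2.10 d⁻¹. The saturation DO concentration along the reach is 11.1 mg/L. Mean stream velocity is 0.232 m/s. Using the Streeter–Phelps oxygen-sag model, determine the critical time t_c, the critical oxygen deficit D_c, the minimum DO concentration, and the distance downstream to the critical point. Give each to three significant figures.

With k_a/k_1 = 8.367 and 1 − D₀(k_a−k_1)/(k_1 L₀) = 0.4603,
t_c = ln(8.367 × 0.4603) / (2.10 − 0.251) = ln(3.851) / 1.849 = 1.348/1.849 = 0.7293 d.
L(t_c) = L₀ e^(−k_1 t_c) = 44.5 × 0.8327 = 37.06 mg/L, and at the critical point k_a D_c = k_1 L, so D_c = (0.251/2.10) × 37.06 = 4.429 mg/L.
Minimum DO = C_s − D_c = 11.1 − 4.429 = 6.671 mg/L.
x_c = v t_c = 0.232 m/s × 0.7293 d × 86400 s/d = 14620 m ≈ 14.6 km.

t_c ≈ 0.729 d; D_c ≈ 4.43 mg/L; min DO ≈ 6.67 mg/L; x_c ≈ 14.6 km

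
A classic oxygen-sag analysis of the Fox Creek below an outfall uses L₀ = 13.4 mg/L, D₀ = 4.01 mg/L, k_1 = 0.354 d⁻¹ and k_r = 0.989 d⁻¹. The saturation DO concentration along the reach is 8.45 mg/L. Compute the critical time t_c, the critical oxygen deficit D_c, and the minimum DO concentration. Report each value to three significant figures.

t_c ≈ 0.406 d; D_c ≈ 4.15 mg/L; min DO ≈ 4.30 mg/L

With k_r/k_1 = 2.794 and 1 − D₀(k_r−k_1)/(k_1 L₀) = 0.4632,
t_c = ln(2.794 × 0.4632) / (0.989 − 0.354) = ln(1.294) / 0.6350 = 0.2578/0.6350 = 0.4060 d.
L(t_c) = L₀ e^(−k_1 t_c) = 13.4 × 0.8661 = 11.61 mg/L, and at the critical point k_r D_c = k_1 L, so D_c = (0.354/0.989) × 11.61 = 4.154 mg/L.
Minimum DO = C_s − D_c = 8.45 − 4.154 = 4.296 mg/L.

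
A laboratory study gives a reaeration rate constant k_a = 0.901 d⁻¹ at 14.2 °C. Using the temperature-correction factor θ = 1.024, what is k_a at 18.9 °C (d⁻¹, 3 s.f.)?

k_a ≈ 1.01 d⁻¹

k_a(T₂) = k_a(T₁) · θ^(T₂−T₁) = 0.901 × 1.024^(18.9−14.2)
= 0.901 × 1.024^4.70 = 0.901 × 1.118 = 1.007 d⁻¹.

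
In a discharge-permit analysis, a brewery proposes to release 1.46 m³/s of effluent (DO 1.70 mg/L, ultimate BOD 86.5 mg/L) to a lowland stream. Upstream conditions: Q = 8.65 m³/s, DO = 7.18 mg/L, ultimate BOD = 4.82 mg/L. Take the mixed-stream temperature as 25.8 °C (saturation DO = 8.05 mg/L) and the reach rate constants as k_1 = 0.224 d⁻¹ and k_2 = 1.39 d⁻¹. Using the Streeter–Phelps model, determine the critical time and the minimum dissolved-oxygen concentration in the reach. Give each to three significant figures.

t_c ≈ 0.935 d; minimum DO ≈ 5.88 mg/L

Mixed DO = (8.65×7.18 + 1.46×1.70)/(8.65+1.46) = 64.59/10.11 = 6.389 mg/L.
Mixed L₀ = (8.65×4.82 + 1.46×86.5)/(10.11) = 168.0/10.11 = 16.62 mg/L.
Initial deficit D₀ = C_s − DO₀ = 8.05 − 6.389 = 1.661 mg/L.
t_c = (1/1.166) ln[(1.39/0.224)(1 − 1.661×1.166/(0.224×16.62))] = 0.8576 × ln(2.976) = 0.9352 d.
D_c = (0.224/1.39) × 16.62 × e^(−0.224×0.9352) = 0.1612 × 16.62 × 0.8110 = 2.172 mg/L.
Minimum DO = 8.05 − 2.172 = 5.878 mg/L.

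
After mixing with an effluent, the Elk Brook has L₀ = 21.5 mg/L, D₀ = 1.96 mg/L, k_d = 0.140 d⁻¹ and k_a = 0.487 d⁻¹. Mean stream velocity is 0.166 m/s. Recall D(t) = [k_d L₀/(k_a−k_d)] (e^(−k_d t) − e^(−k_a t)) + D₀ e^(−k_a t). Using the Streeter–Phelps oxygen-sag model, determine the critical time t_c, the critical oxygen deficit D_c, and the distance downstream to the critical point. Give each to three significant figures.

At the critical point dD/dt = 0, so k_d L₀ e^(−k_d t) = k_a D. Substituting D(t) from the Streeter–Phelps equation and solving for t gives
t_c = ln[(k_a/k_d)(1 − D₀(k_a−k_d)/(k_d L₀))] / (k_a−k_d).
Here k_a−k_d = 0.3470 d⁻¹ and 1 − D₀(k_a−k_d)/(k_d L₀) = 1 − 1.96×0.3470/(0.140×21.5) = 0.7740, so
t_c = ln(3.479 × 0.7740) / 0.3470 = 0.9905 / 0.3470 = 2.854 d.
D_c = (k_d/k_a) L₀ e^(−k_d t_c) = (0.140/0.487) × 21.5 × e^(−0.140×2.854) = 0.2875 × 21.5 × 0.6706 = 4.145 mg/L.
x_c = v t_c = 0.166 m/s × 2.854 d × 86400 s/d = 40940 m ≈ 40.9 km.

t_c ≈ 2.85 d; D_c ≈ 4.14 mg/L; x_c ≈ 40.9 km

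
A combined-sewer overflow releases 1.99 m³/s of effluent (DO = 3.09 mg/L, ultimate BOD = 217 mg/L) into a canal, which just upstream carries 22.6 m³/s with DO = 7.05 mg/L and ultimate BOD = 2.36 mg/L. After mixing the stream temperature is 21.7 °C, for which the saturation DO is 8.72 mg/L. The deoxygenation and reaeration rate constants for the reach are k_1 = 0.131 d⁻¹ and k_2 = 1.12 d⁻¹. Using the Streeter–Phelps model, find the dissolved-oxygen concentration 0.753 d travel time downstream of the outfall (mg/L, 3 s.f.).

Mixed DO = (22.6×7.05 + 1.99×3.09)/(22.6+1.99) = 165.5/24.59 = 6.730 mg/L.
Mixed L₀ = (22.6×2.36 + 1.99×217)/(24.59) = 485.2/24.59 = 19.73 mg/L.
Initial deficit D₀ = C_s − DO₀ = 8.72 − 6.730 = 1.990 mg/L.
D(0.753) = [0.131×19.73/(1.12−0.131)](e^(−0.131×0.753) − e^(−1.12×0.753)) + 1.990 e^(−1.12×0.753)
= 2.613 × (0.9061 − 0.4303) + 1.990 × 0.4303 = 2.100 mg/L.
DO = 8.72 − 2.100 = 6.620 mg/L.

DO ≈ 6.62 mg/L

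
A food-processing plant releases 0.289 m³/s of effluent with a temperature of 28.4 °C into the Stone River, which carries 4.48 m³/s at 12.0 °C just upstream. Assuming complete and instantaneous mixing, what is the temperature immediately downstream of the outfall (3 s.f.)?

Flow-weighted mixing: C = (Q_r C_r + Q_w C_w)/(Q_r + Q_w)
= (4.48×12.0 + 0.289×28.4)/(4.48 + 0.289) = 61.97/4.769 = 12.99 °C.

13.0 °C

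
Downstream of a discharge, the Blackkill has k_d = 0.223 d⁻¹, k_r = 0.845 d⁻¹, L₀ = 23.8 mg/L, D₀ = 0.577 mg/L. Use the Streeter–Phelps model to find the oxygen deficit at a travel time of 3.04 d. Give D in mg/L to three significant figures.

k_d L₀/(k_r−k_d) = 0.223×23.8/(0.845−0.223) = 5.307/0.6220 = 8.533 mg/L.
e^(−k_d t) = e^(−0.223×3.040) = 0.5077; e^(−k_r t) = e^(−0.845×3.040) = 0.07663.
D = 8.533 × (0.5077 − 0.07663) + 0.577 × 0.07663 = 3.678 + 0.04421 = 3.722 mg/L.

D ≈ 3.72 mg/L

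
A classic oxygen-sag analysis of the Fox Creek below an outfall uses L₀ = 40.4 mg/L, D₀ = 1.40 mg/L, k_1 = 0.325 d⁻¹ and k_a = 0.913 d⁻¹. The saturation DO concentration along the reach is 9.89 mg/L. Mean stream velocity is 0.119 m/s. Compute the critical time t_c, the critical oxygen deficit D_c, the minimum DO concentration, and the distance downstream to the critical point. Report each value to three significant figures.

At the critical point dD/dt = 0, so k_1 L₀ e^(−k_1 t) = k_a D. Substituting D(t) from the Streeter–Phelps equation and solving for t gives
t_c = ln[(k_a/k_1)(1 − D₀(k_a−k_1)/(k_1 L₀))] / (k_a−k_1).
Here k_a−k_1 = 0.5880 d⁻¹ and 1 − D₀(k_a−k_1)/(k_1 L₀) = 1 − 1.40×0.5880/(0.325×40.4) = 0.9373, so
t_c = ln(2.809 × 0.9373) / 0.5880 = 0.9682 / 0.5880 = 1.647 d.
L(t_c) = L₀ e^(−k_1 t_c) = 40.4 × 0.5856 = 23.66 mg/L, and at the critical point k_a D_c = k_1 L, so D_c = (0.325/0.913) × 23.66 = 8.422 mg/L.
Minimum DO = C_s − D_c = 9.89 − 8.422 = 1.468 mg/L.
x_c = v t_c = 0.119 m/s × 1.647 d × 86400 s/d = 16930 m ≈ 16.9 km.

t_c ≈ 1.65 d; D_c ≈ 8.42 mg/L; min DO ≈ 1.47 mg/L; x_c ≈ 16.9 km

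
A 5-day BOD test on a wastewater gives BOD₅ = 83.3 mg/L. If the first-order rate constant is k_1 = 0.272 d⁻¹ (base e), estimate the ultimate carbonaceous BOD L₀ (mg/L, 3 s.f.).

BOD₅ = L₀(1 − e^(−5k_1)) ⇒ L₀ = BOD₅ / (1 − e^(−5×0.272))
= 83.3 / (1 − 0.2567) = 83.3 / 0.7433 = 112.1 mg/L.

L₀ ≈ 112 mg/L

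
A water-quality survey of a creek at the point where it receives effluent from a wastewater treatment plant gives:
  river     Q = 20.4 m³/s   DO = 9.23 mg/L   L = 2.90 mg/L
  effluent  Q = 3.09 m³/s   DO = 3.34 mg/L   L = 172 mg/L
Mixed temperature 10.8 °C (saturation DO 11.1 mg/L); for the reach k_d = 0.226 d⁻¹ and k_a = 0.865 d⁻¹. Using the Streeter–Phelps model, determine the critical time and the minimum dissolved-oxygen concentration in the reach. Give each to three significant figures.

t_c ≈ 1.55 d; minimum DO ≈ 6.47 mg/L

Mixed DO = (20.4×9.23 + 3.09×3.34)/(20.4+3.09) = 198.6/23.49 = 8.455 mg/L.
Mixed L₀ = (20.4×2.90 + 3.09×172)/(23.49) = 590.6/23.49 = 25.14 mg/L.
Initial deficit D₀ = C_s − DO₀ = 11.1 − 8.455 = 2.645 mg/L.
t_c = (1/0.6390) ln[(0.865/0.226)(1 − 2.645×0.6390/(0.226×25.14))] = 1.565 × ln(2.689) = 1.548 d.
D_c = (0.226/0.865) × 25.14 × e^(−0.226×1.548) = 0.2613 × 25.14 × 0.7048 = 4.630 mg/L.
Minimum DO = 11.1 − 4.630 = 6.470 mg/L.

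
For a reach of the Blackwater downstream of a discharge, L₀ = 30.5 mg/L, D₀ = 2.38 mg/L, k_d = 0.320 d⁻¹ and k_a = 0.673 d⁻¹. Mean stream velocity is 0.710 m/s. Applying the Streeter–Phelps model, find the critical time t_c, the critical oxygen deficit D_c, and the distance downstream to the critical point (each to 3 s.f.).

With k_a/k_d = 2.103 and 1 − D₀(k_a−k_d)/(k_d L₀) = 0.9139,
t_c = ln(2.103 × 0.9139) / (0.673 − 0.320) = ln(1.922) / 0.3530 = 0.6534/0.3530 = 1.851 d.
D_c = (k_d/k_a) L₀ e^(−k_d t_c) = (0.320/0.673) × 30.5 × e^(−0.320×1.851) = 0.4755 × 30.5 × 0.5530 = 8.020 mg/L.
x_c = v t_c = 0.710 m/s × 1.851 d × 86400 s/d = 113500 m ≈ 114 km.

t_c ≈ 1.85 d; D_c ≈ 8.02 mg/L; x_c ≈ 114 km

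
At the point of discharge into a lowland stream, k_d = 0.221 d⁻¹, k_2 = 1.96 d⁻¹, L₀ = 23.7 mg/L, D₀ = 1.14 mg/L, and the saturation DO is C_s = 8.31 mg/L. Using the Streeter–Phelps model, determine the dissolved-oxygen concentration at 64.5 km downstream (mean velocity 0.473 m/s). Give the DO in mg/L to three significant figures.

DO ≈ 6.27 mg/L

Travel time t = x/v = 64.5 km / (0.473 m/s) = 64500 m / 0.473 m/s = 136400 s = 1.578 d.
k_d L₀/(k_2−k_d) = 0.221×23.7/(1.96−0.221) = 5.238/1.739 = 3.012 mg/L.
e^(−k_d t) = e^(−0.221×1.578) = 0.7055; e^(−k_2 t) = e^(−1.96×1.578) = 0.04535.
D = 3.012 × (0.7055 − 0.04535) + 1.14 × 0.04535 = 1.988 + 0.05169 = 2.040 mg/L.
DO = C_s − D = 8.31 − 2.040 = 6.270 mg/L.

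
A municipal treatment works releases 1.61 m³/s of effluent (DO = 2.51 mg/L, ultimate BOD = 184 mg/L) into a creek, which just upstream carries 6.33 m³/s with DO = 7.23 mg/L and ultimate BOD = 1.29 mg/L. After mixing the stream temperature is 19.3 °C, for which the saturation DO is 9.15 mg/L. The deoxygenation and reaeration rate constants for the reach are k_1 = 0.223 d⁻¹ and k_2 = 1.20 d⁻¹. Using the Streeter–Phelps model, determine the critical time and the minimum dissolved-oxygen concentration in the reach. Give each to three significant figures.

Mixed DO = (6.33×7.23 + 1.61×2.51)/(6.33+1.61) = 49.81/7.940 = 6.273 mg/L.
Mixed L₀ = (6.33×1.29 + 1.61×184)/(7.940) = 304.4/7.940 = 38.34 mg/L.
Initial deficit D₀ = C_s − DO₀ = 9.15 − 6.273 = 2.877 mg/L.
t_c = (1/0.9770) ln[(1.20/0.223)(1 − 2.877×0.9770/(0.223×38.34))] = 1.024 × ln(3.612) = 1.314 d.
D_c = (0.223/1.20) × 38.34 × e^(−0.223×1.314) = 0.1858 × 38.34 × 0.7459 = 5.314 mg/L.
Minimum DO = 9.15 − 5.314 = 3.836 mg/L.

t_c ≈ 1.31 d; minimum DO ≈ 3.84 mg/L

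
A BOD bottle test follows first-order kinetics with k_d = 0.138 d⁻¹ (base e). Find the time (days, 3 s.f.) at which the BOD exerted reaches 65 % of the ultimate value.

y/L₀ = 1 − e^(−k_d t) = 0.65 ⇒ e^(−k_d t) = 0.350
t = −ln(0.350) / 0.138 = 1.050 / 0.138 = 7.607 d.

t ≈ 7.61 d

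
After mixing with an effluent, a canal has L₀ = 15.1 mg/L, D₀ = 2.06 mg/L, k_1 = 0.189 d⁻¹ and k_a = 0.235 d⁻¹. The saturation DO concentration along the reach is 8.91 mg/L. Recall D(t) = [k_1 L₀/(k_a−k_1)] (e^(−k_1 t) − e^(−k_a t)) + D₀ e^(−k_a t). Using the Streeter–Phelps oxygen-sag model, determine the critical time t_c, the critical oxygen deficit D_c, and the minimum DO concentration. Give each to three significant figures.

With k_a/k_1 = 1.243 and 1 − D₀(k_a−k_1)/(k_1 L₀) = 0.9668,
t_c = ln(1.243 × 0.9668) / (0.235 − 0.189) = ln(1.202) / 0.04600 = 0.1841/0.04600 = 4.002 d.
L(t_c) = L₀ e^(−k_1 t_c) = 15.1 × 0.4694 = 7.088 mg/L, and at the critical point k_a D_c = k_1 L, so D_c = (0.189/0.235) × 7.088 = 5.701 mg/L.
Minimum DO = C_s − D_c = 8.91 − 5.701 = 3.209 mg/L.

t_c ≈ 4.00 d; D_c ≈ 5.70 mg/L; min DO ≈ 3.21 mg/L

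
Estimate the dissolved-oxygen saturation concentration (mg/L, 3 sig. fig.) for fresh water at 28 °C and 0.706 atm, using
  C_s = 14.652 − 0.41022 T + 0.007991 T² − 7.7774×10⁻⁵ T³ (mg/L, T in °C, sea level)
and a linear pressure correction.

C_s ≈ 5.45 mg/L

At sea level: C_s = 14.652 − 0.41022×28 + 0.007991×28² − 7.7774×10⁻⁵×28³ = 7.723 mg/L.
Pressure correction: C_s' = 7.723 × 0.706 = 5.453 mg/L.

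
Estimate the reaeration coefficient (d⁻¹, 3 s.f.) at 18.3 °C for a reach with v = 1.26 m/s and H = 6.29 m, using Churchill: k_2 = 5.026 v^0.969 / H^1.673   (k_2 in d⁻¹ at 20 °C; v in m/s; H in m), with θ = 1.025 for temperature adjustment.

k_2 ≈ 0.278 d⁻¹

k_2(20) = 5.026 × 1.26^0.969 / 6.29^1.673 = 5.026 × 1.251 / 21.68 = 0.2900 d⁻¹.
k_2(18.3) = 0.2900 × 1.025^(18.3−20) = 0.2900 × 0.9589 = 0.2780 d⁻¹.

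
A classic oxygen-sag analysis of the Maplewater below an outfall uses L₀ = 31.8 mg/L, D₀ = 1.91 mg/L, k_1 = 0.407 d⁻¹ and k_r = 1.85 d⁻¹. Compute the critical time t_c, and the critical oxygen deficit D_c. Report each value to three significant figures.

t_c ≈ 0.883 d; D_c ≈ 4.88 mg/L

At the critical point dD/dt = 0, so k_1 L₀ e^(−k_1 t) = k_r D. Substituting D(t) from the Streeter–Phelps equation and solving for t gives
t_c = ln[(k_r/k_1)(1 − D₀(k_r−k_1)/(k_1 L₀))] / (k_r−k_1).
Here k_r−k_1 = 1.443 d⁻¹ and 1 − D₀(k_r−k_1)/(k_1 L₀) = 1 − 1.91×1.443/(0.407×31.8) = 0.7870, so
t_c = ln(4.545 × 0.7870) / 1.443 = 1.275 / 1.443 = 0.8833 d.
L(t_c) = L₀ e^(−k_1 t_c) = 31.8 × 0.6980 = 22.20 mg/L, and at the critical point k_r D_c = k_1 L, so D_c = (0.407/1.85) × 22.20 = 4.883 mg/L.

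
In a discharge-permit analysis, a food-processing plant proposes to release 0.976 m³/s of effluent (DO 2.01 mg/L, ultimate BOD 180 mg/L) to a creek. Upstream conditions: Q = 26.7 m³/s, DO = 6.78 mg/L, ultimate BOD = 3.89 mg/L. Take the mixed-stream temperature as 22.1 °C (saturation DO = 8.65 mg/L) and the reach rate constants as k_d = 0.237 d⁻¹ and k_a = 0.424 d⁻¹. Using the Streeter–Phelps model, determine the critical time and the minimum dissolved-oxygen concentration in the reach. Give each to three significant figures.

Mixed DO = (26.7×6.78 + 0.976×2.01)/(26.7+0.976) = 183.0/27.68 = 6.612 mg/L.
Mixed L₀ = (26.7×3.89 + 0.976×180)/(27.68) = 279.5/27.68 = 10.10 mg/L.
Initial deficit D₀ = C_s − DO₀ = 8.65 − 6.612 = 2.038 mg/L.
t_c = (1/0.1870) ln[(0.424/0.237)(1 − 2.038×0.1870/(0.237×10.10))] = 5.348 × ln(1.504) = 2.183 d.
D_c = (0.237/0.424) × 10.10 × e^(−0.237×2.183) = 0.5590 × 10.10 × 0.5961 = 3.365 mg/L.
Minimum DO = 8.65 − 3.365 = 5.285 mg/L.

t_c ≈ 2.18 d; minimum DO ≈ 5.28 mg/L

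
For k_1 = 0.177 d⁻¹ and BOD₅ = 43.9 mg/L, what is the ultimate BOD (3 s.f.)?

L₀ ≈ 74.8 mg/L

BOD₅ = L₀(1 − e^(−5k_1)) ⇒ L₀ = BOD₅ / (1 − e^(−5×0.177))
= 43.9 / (1 − 0.4127) = 43.9 / 0.5873 = 74.75 mg/L.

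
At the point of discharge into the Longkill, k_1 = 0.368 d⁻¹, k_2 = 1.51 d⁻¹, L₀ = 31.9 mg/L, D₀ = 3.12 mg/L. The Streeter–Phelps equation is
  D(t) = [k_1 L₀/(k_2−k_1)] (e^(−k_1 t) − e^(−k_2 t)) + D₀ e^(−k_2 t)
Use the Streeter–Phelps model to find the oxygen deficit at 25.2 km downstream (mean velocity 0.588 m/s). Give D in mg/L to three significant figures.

Travel time t = x/v = 25.2 km / (0.588 m/s) = 25200 m / 0.588 m/s = 42860 s = 0.4960 d.
k_1 L₀/(k_2−k_1) = 0.368×31.9/(1.51−0.368) = 11.74/1.142 = 10.28 mg/L.
e^(−k_1 t) = e^(−0.368×0.4960) = 0.8332; e^(−k_2 t) = e^(−1.51×0.4960) = 0.4728.
D = 10.28 × (0.8332 − 0.4728) + 3.12 × 0.4728 = 3.704 + 1.475 = 5.179 mg/L.

D ≈ 5.18 mg/L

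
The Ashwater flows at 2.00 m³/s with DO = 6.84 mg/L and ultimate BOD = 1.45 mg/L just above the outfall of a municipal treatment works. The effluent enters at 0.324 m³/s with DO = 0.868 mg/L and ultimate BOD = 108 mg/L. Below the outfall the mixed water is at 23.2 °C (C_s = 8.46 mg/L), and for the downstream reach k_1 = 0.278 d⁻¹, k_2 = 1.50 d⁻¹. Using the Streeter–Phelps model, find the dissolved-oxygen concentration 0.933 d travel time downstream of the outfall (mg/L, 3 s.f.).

Mixed DO = (2.00×6.84 + 0.324×0.868)/(2.00+0.324) = 13.96/2.324 = 6.007 mg/L.
Mixed L₀ = (2.00×1.45 + 0.324×108)/(2.324) = 37.89/2.324 = 16.30 mg/L.
Initial deficit D₀ = C_s − DO₀ = 8.46 − 6.007 = 2.453 mg/L.
D(0.933) = [0.278×16.30/(1.50−0.278)](e^(−0.278×0.933) − e^(−1.50×0.933)) + 2.453 e^(−1.50×0.933)
= 3.709 × (0.7715 − 0.2467) + 2.453 × 0.2467 = 2.552 mg/L.
DO = 8.46 − 2.552 = 5.908 mg/L.

DO ≈ 5.91 mg/L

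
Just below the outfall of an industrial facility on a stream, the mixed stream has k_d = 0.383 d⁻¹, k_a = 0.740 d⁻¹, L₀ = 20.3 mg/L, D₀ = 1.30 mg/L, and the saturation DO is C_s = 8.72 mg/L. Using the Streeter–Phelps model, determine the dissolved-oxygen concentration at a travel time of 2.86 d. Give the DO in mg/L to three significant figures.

DO ≈ 3.90 mg/L

k_d L₀/(k_a−k_d) = 0.383×20.3/(0.740−0.383) = 7.775/0.3570 = 21.78 mg/L.
e^(−k_d t) = e^(−0.383×2.860) = 0.3344; e^(−k_a t) = e^(−0.740×2.860) = 0.1205.
D = 21.78 × (0.3344 − 0.1205) + 1.30 × 0.1205 = 4.659 + 0.1566 = 4.816 mg/L.
DO = C_s − D = 8.72 − 4.816 = 3.904 mg/L.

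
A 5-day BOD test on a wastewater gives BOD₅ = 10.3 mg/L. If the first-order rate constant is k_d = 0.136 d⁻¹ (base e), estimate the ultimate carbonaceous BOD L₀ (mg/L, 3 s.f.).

BOD₅ = L₀(1 − e^(−5k_d)) ⇒ L₀ = BOD₅ / (1 − e^(−5×0.136))
= 10.3 / (1 − 0.5066) = 10.3 / 0.4934 = 20.88 mg/L.

L₀ ≈ 20.9 mg/L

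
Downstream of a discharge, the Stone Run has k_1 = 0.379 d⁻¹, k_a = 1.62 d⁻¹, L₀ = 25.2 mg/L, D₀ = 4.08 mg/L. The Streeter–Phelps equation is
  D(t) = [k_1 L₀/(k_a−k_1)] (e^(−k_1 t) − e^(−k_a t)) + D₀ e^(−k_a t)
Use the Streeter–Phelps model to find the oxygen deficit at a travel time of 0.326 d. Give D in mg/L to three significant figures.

k_1 L₀/(k_a−k_1) = 0.379×25.2/(1.62−0.379) = 9.551/1.241 = 7.696 mg/L.
e^(−k_1 t) = e^(−0.379×0.3260) = 0.8838; e^(−k_a t) = e^(−1.62×0.3260) = 0.5897.
D = 7.696 × (0.8838 − 0.5897) + 4.08 × 0.5897 = 2.263 + 2.406 = 4.669 mg/L.

D ≈ 4.67 mg/L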